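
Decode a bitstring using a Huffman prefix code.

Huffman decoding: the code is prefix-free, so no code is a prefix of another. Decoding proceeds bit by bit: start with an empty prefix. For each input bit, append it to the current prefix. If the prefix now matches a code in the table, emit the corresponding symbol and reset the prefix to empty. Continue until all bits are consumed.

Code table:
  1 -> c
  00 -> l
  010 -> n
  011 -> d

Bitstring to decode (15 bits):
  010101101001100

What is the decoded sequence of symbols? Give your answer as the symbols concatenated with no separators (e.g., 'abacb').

Answer: ncdndl

Derivation:
Bit 0: prefix='0' (no match yet)
Bit 1: prefix='01' (no match yet)
Bit 2: prefix='010' -> emit 'n', reset
Bit 3: prefix='1' -> emit 'c', reset
Bit 4: prefix='0' (no match yet)
Bit 5: prefix='01' (no match yet)
Bit 6: prefix='011' -> emit 'd', reset
Bit 7: prefix='0' (no match yet)
Bit 8: prefix='01' (no match yet)
Bit 9: prefix='010' -> emit 'n', reset
Bit 10: prefix='0' (no match yet)
Bit 11: prefix='01' (no match yet)
Bit 12: prefix='011' -> emit 'd', reset
Bit 13: prefix='0' (no match yet)
Bit 14: prefix='00' -> emit 'l', reset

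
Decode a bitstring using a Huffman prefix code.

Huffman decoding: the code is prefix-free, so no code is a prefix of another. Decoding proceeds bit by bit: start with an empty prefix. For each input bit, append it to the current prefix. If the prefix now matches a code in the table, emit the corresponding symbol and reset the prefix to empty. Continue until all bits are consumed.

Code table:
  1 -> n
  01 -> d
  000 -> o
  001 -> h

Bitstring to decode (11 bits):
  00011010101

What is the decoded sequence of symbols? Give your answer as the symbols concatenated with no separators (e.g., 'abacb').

Answer: onnddd

Derivation:
Bit 0: prefix='0' (no match yet)
Bit 1: prefix='00' (no match yet)
Bit 2: prefix='000' -> emit 'o', reset
Bit 3: prefix='1' -> emit 'n', reset
Bit 4: prefix='1' -> emit 'n', reset
Bit 5: prefix='0' (no match yet)
Bit 6: prefix='01' -> emit 'd', reset
Bit 7: prefix='0' (no match yet)
Bit 8: prefix='01' -> emit 'd', reset
Bit 9: prefix='0' (no match yet)
Bit 10: prefix='01' -> emit 'd', reset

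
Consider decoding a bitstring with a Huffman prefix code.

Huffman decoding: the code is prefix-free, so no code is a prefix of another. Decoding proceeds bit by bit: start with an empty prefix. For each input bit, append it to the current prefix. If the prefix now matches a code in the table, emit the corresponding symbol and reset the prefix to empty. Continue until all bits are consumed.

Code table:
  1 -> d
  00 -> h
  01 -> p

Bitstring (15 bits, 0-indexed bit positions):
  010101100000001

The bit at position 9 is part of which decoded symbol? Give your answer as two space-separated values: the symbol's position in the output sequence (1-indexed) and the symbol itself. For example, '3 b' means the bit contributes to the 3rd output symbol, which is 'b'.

Bit 0: prefix='0' (no match yet)
Bit 1: prefix='01' -> emit 'p', reset
Bit 2: prefix='0' (no match yet)
Bit 3: prefix='01' -> emit 'p', reset
Bit 4: prefix='0' (no match yet)
Bit 5: prefix='01' -> emit 'p', reset
Bit 6: prefix='1' -> emit 'd', reset
Bit 7: prefix='0' (no match yet)
Bit 8: prefix='00' -> emit 'h', reset
Bit 9: prefix='0' (no match yet)
Bit 10: prefix='00' -> emit 'h', reset
Bit 11: prefix='0' (no match yet)
Bit 12: prefix='00' -> emit 'h', reset
Bit 13: prefix='0' (no match yet)

Answer: 6 h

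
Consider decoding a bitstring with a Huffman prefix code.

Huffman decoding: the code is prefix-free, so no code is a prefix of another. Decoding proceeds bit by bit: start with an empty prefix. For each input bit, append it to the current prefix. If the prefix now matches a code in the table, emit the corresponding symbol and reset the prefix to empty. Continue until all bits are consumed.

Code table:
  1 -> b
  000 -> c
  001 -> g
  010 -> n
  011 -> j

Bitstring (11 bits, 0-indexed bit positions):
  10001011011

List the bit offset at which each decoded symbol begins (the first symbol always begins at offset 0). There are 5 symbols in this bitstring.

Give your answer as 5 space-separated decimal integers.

Bit 0: prefix='1' -> emit 'b', reset
Bit 1: prefix='0' (no match yet)
Bit 2: prefix='00' (no match yet)
Bit 3: prefix='000' -> emit 'c', reset
Bit 4: prefix='1' -> emit 'b', reset
Bit 5: prefix='0' (no match yet)
Bit 6: prefix='01' (no match yet)
Bit 7: prefix='011' -> emit 'j', reset
Bit 8: prefix='0' (no match yet)
Bit 9: prefix='01' (no match yet)
Bit 10: prefix='011' -> emit 'j', reset

Answer: 0 1 4 5 8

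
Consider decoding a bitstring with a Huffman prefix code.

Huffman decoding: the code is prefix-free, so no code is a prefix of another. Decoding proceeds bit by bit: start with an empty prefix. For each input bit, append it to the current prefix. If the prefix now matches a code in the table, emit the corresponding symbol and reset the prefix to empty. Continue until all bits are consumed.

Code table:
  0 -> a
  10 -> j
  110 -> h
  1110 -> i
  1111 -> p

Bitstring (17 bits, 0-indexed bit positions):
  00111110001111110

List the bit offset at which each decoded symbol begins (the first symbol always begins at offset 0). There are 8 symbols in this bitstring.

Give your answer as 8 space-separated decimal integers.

Bit 0: prefix='0' -> emit 'a', reset
Bit 1: prefix='0' -> emit 'a', reset
Bit 2: prefix='1' (no match yet)
Bit 3: prefix='11' (no match yet)
Bit 4: prefix='111' (no match yet)
Bit 5: prefix='1111' -> emit 'p', reset
Bit 6: prefix='1' (no match yet)
Bit 7: prefix='10' -> emit 'j', reset
Bit 8: prefix='0' -> emit 'a', reset
Bit 9: prefix='0' -> emit 'a', reset
Bit 10: prefix='1' (no match yet)
Bit 11: prefix='11' (no match yet)
Bit 12: prefix='111' (no match yet)
Bit 13: prefix='1111' -> emit 'p', reset
Bit 14: prefix='1' (no match yet)
Bit 15: prefix='11' (no match yet)
Bit 16: prefix='110' -> emit 'h', reset

Answer: 0 1 2 6 8 9 10 14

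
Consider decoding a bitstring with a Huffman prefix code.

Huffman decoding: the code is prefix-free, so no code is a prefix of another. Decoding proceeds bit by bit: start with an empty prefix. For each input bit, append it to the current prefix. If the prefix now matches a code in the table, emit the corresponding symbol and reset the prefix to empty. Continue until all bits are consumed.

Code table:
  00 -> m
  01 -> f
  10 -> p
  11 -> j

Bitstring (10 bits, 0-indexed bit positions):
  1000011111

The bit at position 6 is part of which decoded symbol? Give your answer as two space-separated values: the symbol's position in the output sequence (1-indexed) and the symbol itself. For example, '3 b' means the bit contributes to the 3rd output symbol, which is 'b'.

Answer: 4 j

Derivation:
Bit 0: prefix='1' (no match yet)
Bit 1: prefix='10' -> emit 'p', reset
Bit 2: prefix='0' (no match yet)
Bit 3: prefix='00' -> emit 'm', reset
Bit 4: prefix='0' (no match yet)
Bit 5: prefix='01' -> emit 'f', reset
Bit 6: prefix='1' (no match yet)
Bit 7: prefix='11' -> emit 'j', reset
Bit 8: prefix='1' (no match yet)
Bit 9: prefix='11' -> emit 'j', reset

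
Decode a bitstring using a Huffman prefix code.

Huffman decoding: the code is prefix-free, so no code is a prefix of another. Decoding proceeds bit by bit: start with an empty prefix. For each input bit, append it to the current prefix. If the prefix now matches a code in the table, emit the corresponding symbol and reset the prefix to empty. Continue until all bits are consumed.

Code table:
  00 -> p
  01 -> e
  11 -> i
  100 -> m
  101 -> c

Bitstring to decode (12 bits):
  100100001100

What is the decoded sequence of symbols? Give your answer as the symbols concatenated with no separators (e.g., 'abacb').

Bit 0: prefix='1' (no match yet)
Bit 1: prefix='10' (no match yet)
Bit 2: prefix='100' -> emit 'm', reset
Bit 3: prefix='1' (no match yet)
Bit 4: prefix='10' (no match yet)
Bit 5: prefix='100' -> emit 'm', reset
Bit 6: prefix='0' (no match yet)
Bit 7: prefix='00' -> emit 'p', reset
Bit 8: prefix='1' (no match yet)
Bit 9: prefix='11' -> emit 'i', reset
Bit 10: prefix='0' (no match yet)
Bit 11: prefix='00' -> emit 'p', reset

Answer: mmpip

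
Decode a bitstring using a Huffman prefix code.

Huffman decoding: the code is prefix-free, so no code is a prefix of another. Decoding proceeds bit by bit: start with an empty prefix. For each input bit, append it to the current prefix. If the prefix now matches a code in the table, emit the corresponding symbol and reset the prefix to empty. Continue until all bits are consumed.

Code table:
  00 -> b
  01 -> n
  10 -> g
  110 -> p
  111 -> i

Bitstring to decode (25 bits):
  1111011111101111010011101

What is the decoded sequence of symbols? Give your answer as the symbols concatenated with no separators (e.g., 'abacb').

Bit 0: prefix='1' (no match yet)
Bit 1: prefix='11' (no match yet)
Bit 2: prefix='111' -> emit 'i', reset
Bit 3: prefix='1' (no match yet)
Bit 4: prefix='10' -> emit 'g', reset
Bit 5: prefix='1' (no match yet)
Bit 6: prefix='11' (no match yet)
Bit 7: prefix='111' -> emit 'i', reset
Bit 8: prefix='1' (no match yet)
Bit 9: prefix='11' (no match yet)
Bit 10: prefix='111' -> emit 'i', reset
Bit 11: prefix='0' (no match yet)
Bit 12: prefix='01' -> emit 'n', reset
Bit 13: prefix='1' (no match yet)
Bit 14: prefix='11' (no match yet)
Bit 15: prefix='111' -> emit 'i', reset
Bit 16: prefix='0' (no match yet)
Bit 17: prefix='01' -> emit 'n', reset
Bit 18: prefix='0' (no match yet)
Bit 19: prefix='00' -> emit 'b', reset
Bit 20: prefix='1' (no match yet)
Bit 21: prefix='11' (no match yet)
Bit 22: prefix='111' -> emit 'i', reset
Bit 23: prefix='0' (no match yet)
Bit 24: prefix='01' -> emit 'n', reset

Answer: igiininbin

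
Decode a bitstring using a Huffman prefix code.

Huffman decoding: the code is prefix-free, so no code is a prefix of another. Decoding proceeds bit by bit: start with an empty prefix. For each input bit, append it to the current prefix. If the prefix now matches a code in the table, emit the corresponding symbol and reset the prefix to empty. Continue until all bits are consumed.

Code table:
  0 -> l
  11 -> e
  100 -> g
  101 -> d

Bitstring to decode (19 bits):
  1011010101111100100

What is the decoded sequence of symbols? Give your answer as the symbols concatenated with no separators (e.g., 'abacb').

Bit 0: prefix='1' (no match yet)
Bit 1: prefix='10' (no match yet)
Bit 2: prefix='101' -> emit 'd', reset
Bit 3: prefix='1' (no match yet)
Bit 4: prefix='10' (no match yet)
Bit 5: prefix='101' -> emit 'd', reset
Bit 6: prefix='0' -> emit 'l', reset
Bit 7: prefix='1' (no match yet)
Bit 8: prefix='10' (no match yet)
Bit 9: prefix='101' -> emit 'd', reset
Bit 10: prefix='1' (no match yet)
Bit 11: prefix='11' -> emit 'e', reset
Bit 12: prefix='1' (no match yet)
Bit 13: prefix='11' -> emit 'e', reset
Bit 14: prefix='0' -> emit 'l', reset
Bit 15: prefix='0' -> emit 'l', reset
Bit 16: prefix='1' (no match yet)
Bit 17: prefix='10' (no match yet)
Bit 18: prefix='100' -> emit 'g', reset

Answer: ddldeellg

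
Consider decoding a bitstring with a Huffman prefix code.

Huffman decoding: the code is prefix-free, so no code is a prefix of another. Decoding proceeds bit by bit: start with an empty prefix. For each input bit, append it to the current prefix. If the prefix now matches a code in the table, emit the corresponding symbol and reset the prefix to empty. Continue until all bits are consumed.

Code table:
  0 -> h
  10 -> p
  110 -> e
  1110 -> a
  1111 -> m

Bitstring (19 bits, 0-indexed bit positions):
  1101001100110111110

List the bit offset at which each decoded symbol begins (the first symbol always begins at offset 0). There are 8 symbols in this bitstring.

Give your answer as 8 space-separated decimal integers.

Answer: 0 3 5 6 9 10 13 17

Derivation:
Bit 0: prefix='1' (no match yet)
Bit 1: prefix='11' (no match yet)
Bit 2: prefix='110' -> emit 'e', reset
Bit 3: prefix='1' (no match yet)
Bit 4: prefix='10' -> emit 'p', reset
Bit 5: prefix='0' -> emit 'h', reset
Bit 6: prefix='1' (no match yet)
Bit 7: prefix='11' (no match yet)
Bit 8: prefix='110' -> emit 'e', reset
Bit 9: prefix='0' -> emit 'h', reset
Bit 10: prefix='1' (no match yet)
Bit 11: prefix='11' (no match yet)
Bit 12: prefix='110' -> emit 'e', reset
Bit 13: prefix='1' (no match yet)
Bit 14: prefix='11' (no match yet)
Bit 15: prefix='111' (no match yet)
Bit 16: prefix='1111' -> emit 'm', reset
Bit 17: prefix='1' (no match yet)
Bit 18: prefix='10' -> emit 'p', reset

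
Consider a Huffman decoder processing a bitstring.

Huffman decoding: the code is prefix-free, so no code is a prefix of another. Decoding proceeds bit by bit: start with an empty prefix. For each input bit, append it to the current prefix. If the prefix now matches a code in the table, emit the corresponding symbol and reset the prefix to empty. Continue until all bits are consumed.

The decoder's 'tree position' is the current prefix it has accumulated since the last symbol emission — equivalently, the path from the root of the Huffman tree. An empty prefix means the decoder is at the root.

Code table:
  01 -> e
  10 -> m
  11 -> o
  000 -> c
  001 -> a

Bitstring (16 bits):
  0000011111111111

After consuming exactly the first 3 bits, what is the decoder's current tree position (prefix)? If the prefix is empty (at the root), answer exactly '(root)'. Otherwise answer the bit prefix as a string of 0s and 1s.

Bit 0: prefix='0' (no match yet)
Bit 1: prefix='00' (no match yet)
Bit 2: prefix='000' -> emit 'c', reset

Answer: (root)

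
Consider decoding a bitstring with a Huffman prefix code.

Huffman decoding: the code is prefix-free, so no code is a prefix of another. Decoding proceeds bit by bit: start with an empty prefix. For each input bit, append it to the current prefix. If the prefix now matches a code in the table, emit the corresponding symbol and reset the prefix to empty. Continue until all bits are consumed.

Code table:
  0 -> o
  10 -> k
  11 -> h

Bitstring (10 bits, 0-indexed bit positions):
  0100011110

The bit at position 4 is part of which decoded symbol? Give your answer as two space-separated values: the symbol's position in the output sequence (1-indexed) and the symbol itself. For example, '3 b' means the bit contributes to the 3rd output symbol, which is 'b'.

Bit 0: prefix='0' -> emit 'o', reset
Bit 1: prefix='1' (no match yet)
Bit 2: prefix='10' -> emit 'k', reset
Bit 3: prefix='0' -> emit 'o', reset
Bit 4: prefix='0' -> emit 'o', reset
Bit 5: prefix='1' (no match yet)
Bit 6: prefix='11' -> emit 'h', reset
Bit 7: prefix='1' (no match yet)
Bit 8: prefix='11' -> emit 'h', reset

Answer: 4 o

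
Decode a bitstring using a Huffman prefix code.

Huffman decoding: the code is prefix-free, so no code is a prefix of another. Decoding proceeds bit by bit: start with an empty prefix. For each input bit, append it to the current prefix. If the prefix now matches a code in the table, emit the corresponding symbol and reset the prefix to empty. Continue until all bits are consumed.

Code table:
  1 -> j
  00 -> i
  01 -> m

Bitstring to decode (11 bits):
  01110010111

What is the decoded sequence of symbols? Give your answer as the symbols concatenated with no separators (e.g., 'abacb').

Answer: mjjijmjj

Derivation:
Bit 0: prefix='0' (no match yet)
Bit 1: prefix='01' -> emit 'm', reset
Bit 2: prefix='1' -> emit 'j', reset
Bit 3: prefix='1' -> emit 'j', reset
Bit 4: prefix='0' (no match yet)
Bit 5: prefix='00' -> emit 'i', reset
Bit 6: prefix='1' -> emit 'j', reset
Bit 7: prefix='0' (no match yet)
Bit 8: prefix='01' -> emit 'm', reset
Bit 9: prefix='1' -> emit 'j', reset
Bit 10: prefix='1' -> emit 'j', reset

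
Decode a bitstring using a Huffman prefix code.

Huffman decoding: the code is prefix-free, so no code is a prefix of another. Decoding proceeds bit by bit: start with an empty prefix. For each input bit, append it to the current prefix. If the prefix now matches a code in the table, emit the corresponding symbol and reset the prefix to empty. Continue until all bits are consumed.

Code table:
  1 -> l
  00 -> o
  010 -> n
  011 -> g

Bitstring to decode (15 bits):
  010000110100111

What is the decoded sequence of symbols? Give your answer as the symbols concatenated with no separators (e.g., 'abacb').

Answer: nogngl

Derivation:
Bit 0: prefix='0' (no match yet)
Bit 1: prefix='01' (no match yet)
Bit 2: prefix='010' -> emit 'n', reset
Bit 3: prefix='0' (no match yet)
Bit 4: prefix='00' -> emit 'o', reset
Bit 5: prefix='0' (no match yet)
Bit 6: prefix='01' (no match yet)
Bit 7: prefix='011' -> emit 'g', reset
Bit 8: prefix='0' (no match yet)
Bit 9: prefix='01' (no match yet)
Bit 10: prefix='010' -> emit 'n', reset
Bit 11: prefix='0' (no match yet)
Bit 12: prefix='01' (no match yet)
Bit 13: prefix='011' -> emit 'g', reset
Bit 14: prefix='1' -> emit 'l', reset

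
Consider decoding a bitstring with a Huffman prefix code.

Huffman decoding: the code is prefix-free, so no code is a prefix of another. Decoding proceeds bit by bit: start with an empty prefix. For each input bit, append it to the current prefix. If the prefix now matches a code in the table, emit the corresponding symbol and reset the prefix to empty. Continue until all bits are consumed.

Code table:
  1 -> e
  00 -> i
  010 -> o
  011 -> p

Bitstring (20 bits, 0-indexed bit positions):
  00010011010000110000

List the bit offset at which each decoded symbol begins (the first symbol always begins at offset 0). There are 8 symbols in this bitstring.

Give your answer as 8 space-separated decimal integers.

Answer: 0 2 5 8 11 13 16 18

Derivation:
Bit 0: prefix='0' (no match yet)
Bit 1: prefix='00' -> emit 'i', reset
Bit 2: prefix='0' (no match yet)
Bit 3: prefix='01' (no match yet)
Bit 4: prefix='010' -> emit 'o', reset
Bit 5: prefix='0' (no match yet)
Bit 6: prefix='01' (no match yet)
Bit 7: prefix='011' -> emit 'p', reset
Bit 8: prefix='0' (no match yet)
Bit 9: prefix='01' (no match yet)
Bit 10: prefix='010' -> emit 'o', reset
Bit 11: prefix='0' (no match yet)
Bit 12: prefix='00' -> emit 'i', reset
Bit 13: prefix='0' (no match yet)
Bit 14: prefix='01' (no match yet)
Bit 15: prefix='011' -> emit 'p', reset
Bit 16: prefix='0' (no match yet)
Bit 17: prefix='00' -> emit 'i', reset
Bit 18: prefix='0' (no match yet)
Bit 19: prefix='00' -> emit 'i', reset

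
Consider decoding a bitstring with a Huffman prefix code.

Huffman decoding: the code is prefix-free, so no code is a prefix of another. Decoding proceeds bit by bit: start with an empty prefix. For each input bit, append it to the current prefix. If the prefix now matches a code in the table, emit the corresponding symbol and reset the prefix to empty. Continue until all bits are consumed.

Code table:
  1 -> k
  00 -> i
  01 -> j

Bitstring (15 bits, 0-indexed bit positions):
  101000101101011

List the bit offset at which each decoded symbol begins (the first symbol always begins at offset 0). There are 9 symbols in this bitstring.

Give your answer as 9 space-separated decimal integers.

Answer: 0 1 3 5 7 9 10 12 14

Derivation:
Bit 0: prefix='1' -> emit 'k', reset
Bit 1: prefix='0' (no match yet)
Bit 2: prefix='01' -> emit 'j', reset
Bit 3: prefix='0' (no match yet)
Bit 4: prefix='00' -> emit 'i', reset
Bit 5: prefix='0' (no match yet)
Bit 6: prefix='01' -> emit 'j', reset
Bit 7: prefix='0' (no match yet)
Bit 8: prefix='01' -> emit 'j', reset
Bit 9: prefix='1' -> emit 'k', reset
Bit 10: prefix='0' (no match yet)
Bit 11: prefix='01' -> emit 'j', reset
Bit 12: prefix='0' (no match yet)
Bit 13: prefix='01' -> emit 'j', reset
Bit 14: prefix='1' -> emit 'k', reset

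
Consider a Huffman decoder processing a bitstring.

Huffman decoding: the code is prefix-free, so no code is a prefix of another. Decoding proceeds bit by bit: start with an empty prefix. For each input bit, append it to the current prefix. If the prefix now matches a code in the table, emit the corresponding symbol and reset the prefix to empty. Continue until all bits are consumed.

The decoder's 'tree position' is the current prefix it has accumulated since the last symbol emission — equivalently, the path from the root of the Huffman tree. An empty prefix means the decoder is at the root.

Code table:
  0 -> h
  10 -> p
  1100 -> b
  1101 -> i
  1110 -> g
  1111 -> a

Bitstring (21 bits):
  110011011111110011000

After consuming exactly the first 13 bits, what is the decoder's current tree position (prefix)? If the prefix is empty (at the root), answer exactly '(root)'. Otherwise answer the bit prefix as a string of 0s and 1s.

Bit 0: prefix='1' (no match yet)
Bit 1: prefix='11' (no match yet)
Bit 2: prefix='110' (no match yet)
Bit 3: prefix='1100' -> emit 'b', reset
Bit 4: prefix='1' (no match yet)
Bit 5: prefix='11' (no match yet)
Bit 6: prefix='110' (no match yet)
Bit 7: prefix='1101' -> emit 'i', reset
Bit 8: prefix='1' (no match yet)
Bit 9: prefix='11' (no match yet)
Bit 10: prefix='111' (no match yet)
Bit 11: prefix='1111' -> emit 'a', reset
Bit 12: prefix='1' (no match yet)

Answer: 1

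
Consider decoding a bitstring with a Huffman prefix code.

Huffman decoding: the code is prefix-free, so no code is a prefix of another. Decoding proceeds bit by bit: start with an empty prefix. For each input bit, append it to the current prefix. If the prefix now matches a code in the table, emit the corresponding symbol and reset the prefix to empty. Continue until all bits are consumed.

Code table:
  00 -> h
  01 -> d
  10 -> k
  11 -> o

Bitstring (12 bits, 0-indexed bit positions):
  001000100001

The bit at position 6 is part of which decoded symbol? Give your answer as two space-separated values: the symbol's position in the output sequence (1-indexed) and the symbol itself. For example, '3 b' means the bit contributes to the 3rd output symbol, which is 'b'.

Answer: 4 k

Derivation:
Bit 0: prefix='0' (no match yet)
Bit 1: prefix='00' -> emit 'h', reset
Bit 2: prefix='1' (no match yet)
Bit 3: prefix='10' -> emit 'k', reset
Bit 4: prefix='0' (no match yet)
Bit 5: prefix='00' -> emit 'h', reset
Bit 6: prefix='1' (no match yet)
Bit 7: prefix='10' -> emit 'k', reset
Bit 8: prefix='0' (no match yet)
Bit 9: prefix='00' -> emit 'h', reset
Bit 10: prefix='0' (no match yet)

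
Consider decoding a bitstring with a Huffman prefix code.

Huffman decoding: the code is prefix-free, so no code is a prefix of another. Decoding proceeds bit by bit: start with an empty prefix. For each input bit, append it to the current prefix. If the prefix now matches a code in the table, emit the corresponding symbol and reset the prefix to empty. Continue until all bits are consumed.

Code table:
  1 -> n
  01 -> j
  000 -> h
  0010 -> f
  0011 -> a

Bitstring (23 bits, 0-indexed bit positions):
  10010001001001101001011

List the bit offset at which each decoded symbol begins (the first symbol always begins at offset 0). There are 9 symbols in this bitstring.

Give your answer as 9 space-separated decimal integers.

Bit 0: prefix='1' -> emit 'n', reset
Bit 1: prefix='0' (no match yet)
Bit 2: prefix='00' (no match yet)
Bit 3: prefix='001' (no match yet)
Bit 4: prefix='0010' -> emit 'f', reset
Bit 5: prefix='0' (no match yet)
Bit 6: prefix='00' (no match yet)
Bit 7: prefix='001' (no match yet)
Bit 8: prefix='0010' -> emit 'f', reset
Bit 9: prefix='0' (no match yet)
Bit 10: prefix='01' -> emit 'j', reset
Bit 11: prefix='0' (no match yet)
Bit 12: prefix='00' (no match yet)
Bit 13: prefix='001' (no match yet)
Bit 14: prefix='0011' -> emit 'a', reset
Bit 15: prefix='0' (no match yet)
Bit 16: prefix='01' -> emit 'j', reset
Bit 17: prefix='0' (no match yet)
Bit 18: prefix='00' (no match yet)
Bit 19: prefix='001' (no match yet)
Bit 20: prefix='0010' -> emit 'f', reset
Bit 21: prefix='1' -> emit 'n', reset
Bit 22: prefix='1' -> emit 'n', reset

Answer: 0 1 5 9 11 15 17 21 22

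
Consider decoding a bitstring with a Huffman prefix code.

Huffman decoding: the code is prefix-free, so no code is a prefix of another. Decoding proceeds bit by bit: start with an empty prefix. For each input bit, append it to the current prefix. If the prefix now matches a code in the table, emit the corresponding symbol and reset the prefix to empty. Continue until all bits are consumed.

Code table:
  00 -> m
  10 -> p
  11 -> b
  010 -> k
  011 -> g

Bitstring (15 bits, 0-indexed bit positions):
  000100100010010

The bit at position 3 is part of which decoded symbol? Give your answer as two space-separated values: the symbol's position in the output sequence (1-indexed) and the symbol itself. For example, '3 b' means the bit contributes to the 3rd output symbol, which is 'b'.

Bit 0: prefix='0' (no match yet)
Bit 1: prefix='00' -> emit 'm', reset
Bit 2: prefix='0' (no match yet)
Bit 3: prefix='01' (no match yet)
Bit 4: prefix='010' -> emit 'k', reset
Bit 5: prefix='0' (no match yet)
Bit 6: prefix='01' (no match yet)
Bit 7: prefix='010' -> emit 'k', reset

Answer: 2 k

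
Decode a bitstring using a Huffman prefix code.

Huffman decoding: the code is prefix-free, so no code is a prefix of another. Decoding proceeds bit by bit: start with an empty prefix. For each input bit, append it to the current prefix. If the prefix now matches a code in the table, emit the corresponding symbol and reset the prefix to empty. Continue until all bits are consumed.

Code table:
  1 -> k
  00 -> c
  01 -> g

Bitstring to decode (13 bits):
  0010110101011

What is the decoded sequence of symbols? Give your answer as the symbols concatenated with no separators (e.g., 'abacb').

Bit 0: prefix='0' (no match yet)
Bit 1: prefix='00' -> emit 'c', reset
Bit 2: prefix='1' -> emit 'k', reset
Bit 3: prefix='0' (no match yet)
Bit 4: prefix='01' -> emit 'g', reset
Bit 5: prefix='1' -> emit 'k', reset
Bit 6: prefix='0' (no match yet)
Bit 7: prefix='01' -> emit 'g', reset
Bit 8: prefix='0' (no match yet)
Bit 9: prefix='01' -> emit 'g', reset
Bit 10: prefix='0' (no match yet)
Bit 11: prefix='01' -> emit 'g', reset
Bit 12: prefix='1' -> emit 'k', reset

Answer: ckgkgggk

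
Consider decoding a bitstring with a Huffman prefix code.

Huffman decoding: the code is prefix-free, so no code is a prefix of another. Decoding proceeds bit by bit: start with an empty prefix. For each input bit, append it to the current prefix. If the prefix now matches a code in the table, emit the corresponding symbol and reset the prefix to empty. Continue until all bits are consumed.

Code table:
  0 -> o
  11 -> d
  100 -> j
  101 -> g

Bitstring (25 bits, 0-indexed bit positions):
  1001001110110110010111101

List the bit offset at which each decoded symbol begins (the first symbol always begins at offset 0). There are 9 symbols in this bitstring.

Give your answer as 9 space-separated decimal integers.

Bit 0: prefix='1' (no match yet)
Bit 1: prefix='10' (no match yet)
Bit 2: prefix='100' -> emit 'j', reset
Bit 3: prefix='1' (no match yet)
Bit 4: prefix='10' (no match yet)
Bit 5: prefix='100' -> emit 'j', reset
Bit 6: prefix='1' (no match yet)
Bit 7: prefix='11' -> emit 'd', reset
Bit 8: prefix='1' (no match yet)
Bit 9: prefix='10' (no match yet)
Bit 10: prefix='101' -> emit 'g', reset
Bit 11: prefix='1' (no match yet)
Bit 12: prefix='10' (no match yet)
Bit 13: prefix='101' -> emit 'g', reset
Bit 14: prefix='1' (no match yet)
Bit 15: prefix='10' (no match yet)
Bit 16: prefix='100' -> emit 'j', reset
Bit 17: prefix='1' (no match yet)
Bit 18: prefix='10' (no match yet)
Bit 19: prefix='101' -> emit 'g', reset
Bit 20: prefix='1' (no match yet)
Bit 21: prefix='11' -> emit 'd', reset
Bit 22: prefix='1' (no match yet)
Bit 23: prefix='10' (no match yet)
Bit 24: prefix='101' -> emit 'g', reset

Answer: 0 3 6 8 11 14 17 20 22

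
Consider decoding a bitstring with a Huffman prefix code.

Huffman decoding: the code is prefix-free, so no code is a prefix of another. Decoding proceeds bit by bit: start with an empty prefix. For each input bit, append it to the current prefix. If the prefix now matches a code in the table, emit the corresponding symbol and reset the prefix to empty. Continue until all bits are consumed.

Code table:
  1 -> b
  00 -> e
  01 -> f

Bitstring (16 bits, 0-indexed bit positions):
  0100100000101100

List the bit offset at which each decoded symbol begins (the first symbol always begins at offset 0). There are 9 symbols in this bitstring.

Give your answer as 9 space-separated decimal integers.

Answer: 0 2 4 5 7 9 11 13 14

Derivation:
Bit 0: prefix='0' (no match yet)
Bit 1: prefix='01' -> emit 'f', reset
Bit 2: prefix='0' (no match yet)
Bit 3: prefix='00' -> emit 'e', reset
Bit 4: prefix='1' -> emit 'b', reset
Bit 5: prefix='0' (no match yet)
Bit 6: prefix='00' -> emit 'e', reset
Bit 7: prefix='0' (no match yet)
Bit 8: prefix='00' -> emit 'e', reset
Bit 9: prefix='0' (no match yet)
Bit 10: prefix='01' -> emit 'f', reset
Bit 11: prefix='0' (no match yet)
Bit 12: prefix='01' -> emit 'f', reset
Bit 13: prefix='1' -> emit 'b', reset
Bit 14: prefix='0' (no match yet)
Bit 15: prefix='00' -> emit 'e', reset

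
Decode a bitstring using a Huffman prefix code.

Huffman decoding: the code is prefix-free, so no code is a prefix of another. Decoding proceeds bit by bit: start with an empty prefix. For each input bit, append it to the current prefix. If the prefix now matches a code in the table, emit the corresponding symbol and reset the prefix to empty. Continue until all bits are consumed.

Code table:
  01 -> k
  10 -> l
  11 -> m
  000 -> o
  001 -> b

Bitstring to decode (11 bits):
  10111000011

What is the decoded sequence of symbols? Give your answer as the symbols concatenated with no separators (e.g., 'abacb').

Bit 0: prefix='1' (no match yet)
Bit 1: prefix='10' -> emit 'l', reset
Bit 2: prefix='1' (no match yet)
Bit 3: prefix='11' -> emit 'm', reset
Bit 4: prefix='1' (no match yet)
Bit 5: prefix='10' -> emit 'l', reset
Bit 6: prefix='0' (no match yet)
Bit 7: prefix='00' (no match yet)
Bit 8: prefix='000' -> emit 'o', reset
Bit 9: prefix='1' (no match yet)
Bit 10: prefix='11' -> emit 'm', reset

Answer: lmlom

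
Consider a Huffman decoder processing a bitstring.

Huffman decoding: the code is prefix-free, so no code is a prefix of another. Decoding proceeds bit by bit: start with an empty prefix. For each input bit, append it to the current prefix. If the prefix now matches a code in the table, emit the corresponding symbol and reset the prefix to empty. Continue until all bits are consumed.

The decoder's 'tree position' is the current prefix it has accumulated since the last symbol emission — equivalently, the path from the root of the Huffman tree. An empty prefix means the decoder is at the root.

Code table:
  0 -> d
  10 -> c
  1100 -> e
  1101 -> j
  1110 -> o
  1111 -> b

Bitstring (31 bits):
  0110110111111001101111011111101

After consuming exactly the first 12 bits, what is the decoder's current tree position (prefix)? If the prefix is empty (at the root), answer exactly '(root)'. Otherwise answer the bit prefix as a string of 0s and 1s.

Bit 0: prefix='0' -> emit 'd', reset
Bit 1: prefix='1' (no match yet)
Bit 2: prefix='11' (no match yet)
Bit 3: prefix='110' (no match yet)
Bit 4: prefix='1101' -> emit 'j', reset
Bit 5: prefix='1' (no match yet)
Bit 6: prefix='10' -> emit 'c', reset
Bit 7: prefix='1' (no match yet)
Bit 8: prefix='11' (no match yet)
Bit 9: prefix='111' (no match yet)
Bit 10: prefix='1111' -> emit 'b', reset
Bit 11: prefix='1' (no match yet)

Answer: 1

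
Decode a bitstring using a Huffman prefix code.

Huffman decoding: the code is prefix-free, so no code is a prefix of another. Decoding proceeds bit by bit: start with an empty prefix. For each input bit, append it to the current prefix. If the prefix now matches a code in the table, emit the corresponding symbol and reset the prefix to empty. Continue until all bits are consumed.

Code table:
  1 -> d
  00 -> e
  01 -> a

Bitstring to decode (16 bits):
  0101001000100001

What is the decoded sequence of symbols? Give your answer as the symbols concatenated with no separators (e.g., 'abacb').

Bit 0: prefix='0' (no match yet)
Bit 1: prefix='01' -> emit 'a', reset
Bit 2: prefix='0' (no match yet)
Bit 3: prefix='01' -> emit 'a', reset
Bit 4: prefix='0' (no match yet)
Bit 5: prefix='00' -> emit 'e', reset
Bit 6: prefix='1' -> emit 'd', reset
Bit 7: prefix='0' (no match yet)
Bit 8: prefix='00' -> emit 'e', reset
Bit 9: prefix='0' (no match yet)
Bit 10: prefix='01' -> emit 'a', reset
Bit 11: prefix='0' (no match yet)
Bit 12: prefix='00' -> emit 'e', reset
Bit 13: prefix='0' (no match yet)
Bit 14: prefix='00' -> emit 'e', reset
Bit 15: prefix='1' -> emit 'd', reset

Answer: aaedeaeed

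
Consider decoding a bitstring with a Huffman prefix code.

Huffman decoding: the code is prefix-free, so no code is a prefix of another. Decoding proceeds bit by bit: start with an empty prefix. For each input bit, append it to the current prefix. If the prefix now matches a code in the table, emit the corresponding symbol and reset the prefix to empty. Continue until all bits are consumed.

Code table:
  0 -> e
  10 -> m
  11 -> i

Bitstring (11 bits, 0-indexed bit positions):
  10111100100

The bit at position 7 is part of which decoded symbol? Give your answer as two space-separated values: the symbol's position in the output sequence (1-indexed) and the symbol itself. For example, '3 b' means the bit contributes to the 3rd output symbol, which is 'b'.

Bit 0: prefix='1' (no match yet)
Bit 1: prefix='10' -> emit 'm', reset
Bit 2: prefix='1' (no match yet)
Bit 3: prefix='11' -> emit 'i', reset
Bit 4: prefix='1' (no match yet)
Bit 5: prefix='11' -> emit 'i', reset
Bit 6: prefix='0' -> emit 'e', reset
Bit 7: prefix='0' -> emit 'e', reset
Bit 8: prefix='1' (no match yet)
Bit 9: prefix='10' -> emit 'm', reset
Bit 10: prefix='0' -> emit 'e', reset

Answer: 5 e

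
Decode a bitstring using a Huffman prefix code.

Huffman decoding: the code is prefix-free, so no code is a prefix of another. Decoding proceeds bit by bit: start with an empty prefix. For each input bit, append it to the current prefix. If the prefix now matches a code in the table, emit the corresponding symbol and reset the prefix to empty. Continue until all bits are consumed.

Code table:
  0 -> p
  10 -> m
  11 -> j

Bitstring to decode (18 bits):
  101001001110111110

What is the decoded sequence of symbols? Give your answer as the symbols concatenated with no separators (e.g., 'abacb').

Bit 0: prefix='1' (no match yet)
Bit 1: prefix='10' -> emit 'm', reset
Bit 2: prefix='1' (no match yet)
Bit 3: prefix='10' -> emit 'm', reset
Bit 4: prefix='0' -> emit 'p', reset
Bit 5: prefix='1' (no match yet)
Bit 6: prefix='10' -> emit 'm', reset
Bit 7: prefix='0' -> emit 'p', reset
Bit 8: prefix='1' (no match yet)
Bit 9: prefix='11' -> emit 'j', reset
Bit 10: prefix='1' (no match yet)
Bit 11: prefix='10' -> emit 'm', reset
Bit 12: prefix='1' (no match yet)
Bit 13: prefix='11' -> emit 'j', reset
Bit 14: prefix='1' (no match yet)
Bit 15: prefix='11' -> emit 'j', reset
Bit 16: prefix='1' (no match yet)
Bit 17: prefix='10' -> emit 'm', reset

Answer: mmpmpjmjjm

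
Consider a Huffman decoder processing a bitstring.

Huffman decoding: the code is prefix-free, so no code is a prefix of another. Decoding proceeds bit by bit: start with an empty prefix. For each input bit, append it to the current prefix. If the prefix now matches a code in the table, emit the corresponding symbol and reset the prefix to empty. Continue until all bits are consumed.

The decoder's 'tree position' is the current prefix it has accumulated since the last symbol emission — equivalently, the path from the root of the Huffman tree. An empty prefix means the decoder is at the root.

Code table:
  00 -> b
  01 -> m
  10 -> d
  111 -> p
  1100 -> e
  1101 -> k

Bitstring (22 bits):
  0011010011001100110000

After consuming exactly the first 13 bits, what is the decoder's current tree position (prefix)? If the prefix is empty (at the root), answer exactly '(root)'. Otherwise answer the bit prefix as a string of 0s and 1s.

Answer: 1

Derivation:
Bit 0: prefix='0' (no match yet)
Bit 1: prefix='00' -> emit 'b', reset
Bit 2: prefix='1' (no match yet)
Bit 3: prefix='11' (no match yet)
Bit 4: prefix='110' (no match yet)
Bit 5: prefix='1101' -> emit 'k', reset
Bit 6: prefix='0' (no match yet)
Bit 7: prefix='00' -> emit 'b', reset
Bit 8: prefix='1' (no match yet)
Bit 9: prefix='11' (no match yet)
Bit 10: prefix='110' (no match yet)
Bit 11: prefix='1100' -> emit 'e', reset
Bit 12: prefix='1' (no match yet)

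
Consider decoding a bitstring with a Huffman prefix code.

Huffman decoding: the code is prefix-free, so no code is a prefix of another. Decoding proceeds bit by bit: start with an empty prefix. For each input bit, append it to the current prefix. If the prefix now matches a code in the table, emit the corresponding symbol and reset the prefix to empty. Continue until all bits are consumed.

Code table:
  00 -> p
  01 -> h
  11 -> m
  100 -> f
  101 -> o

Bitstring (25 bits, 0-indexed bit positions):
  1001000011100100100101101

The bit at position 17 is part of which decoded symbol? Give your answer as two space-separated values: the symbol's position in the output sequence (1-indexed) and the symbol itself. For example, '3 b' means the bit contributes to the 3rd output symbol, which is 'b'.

Answer: 7 f

Derivation:
Bit 0: prefix='1' (no match yet)
Bit 1: prefix='10' (no match yet)
Bit 2: prefix='100' -> emit 'f', reset
Bit 3: prefix='1' (no match yet)
Bit 4: prefix='10' (no match yet)
Bit 5: prefix='100' -> emit 'f', reset
Bit 6: prefix='0' (no match yet)
Bit 7: prefix='00' -> emit 'p', reset
Bit 8: prefix='1' (no match yet)
Bit 9: prefix='11' -> emit 'm', reset
Bit 10: prefix='1' (no match yet)
Bit 11: prefix='10' (no match yet)
Bit 12: prefix='100' -> emit 'f', reset
Bit 13: prefix='1' (no match yet)
Bit 14: prefix='10' (no match yet)
Bit 15: prefix='100' -> emit 'f', reset
Bit 16: prefix='1' (no match yet)
Bit 17: prefix='10' (no match yet)
Bit 18: prefix='100' -> emit 'f', reset
Bit 19: prefix='1' (no match yet)
Bit 20: prefix='10' (no match yet)
Bit 21: prefix='101' -> emit 'o', reset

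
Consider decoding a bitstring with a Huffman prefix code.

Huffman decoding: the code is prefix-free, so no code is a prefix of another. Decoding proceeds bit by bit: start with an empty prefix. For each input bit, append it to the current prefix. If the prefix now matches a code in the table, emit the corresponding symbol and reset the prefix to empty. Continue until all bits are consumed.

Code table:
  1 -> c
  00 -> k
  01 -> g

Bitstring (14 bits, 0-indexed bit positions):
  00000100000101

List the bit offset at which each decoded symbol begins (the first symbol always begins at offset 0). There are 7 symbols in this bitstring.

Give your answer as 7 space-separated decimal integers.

Bit 0: prefix='0' (no match yet)
Bit 1: prefix='00' -> emit 'k', reset
Bit 2: prefix='0' (no match yet)
Bit 3: prefix='00' -> emit 'k', reset
Bit 4: prefix='0' (no match yet)
Bit 5: prefix='01' -> emit 'g', reset
Bit 6: prefix='0' (no match yet)
Bit 7: prefix='00' -> emit 'k', reset
Bit 8: prefix='0' (no match yet)
Bit 9: prefix='00' -> emit 'k', reset
Bit 10: prefix='0' (no match yet)
Bit 11: prefix='01' -> emit 'g', reset
Bit 12: prefix='0' (no match yet)
Bit 13: prefix='01' -> emit 'g', reset

Answer: 0 2 4 6 8 10 12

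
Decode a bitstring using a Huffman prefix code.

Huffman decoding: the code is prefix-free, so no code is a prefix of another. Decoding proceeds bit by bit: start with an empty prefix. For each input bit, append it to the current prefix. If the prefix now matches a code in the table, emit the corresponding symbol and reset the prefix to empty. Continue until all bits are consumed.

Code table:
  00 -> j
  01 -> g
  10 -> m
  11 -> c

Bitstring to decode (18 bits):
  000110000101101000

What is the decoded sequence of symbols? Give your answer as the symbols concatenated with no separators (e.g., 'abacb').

Answer: jgmjggmmj

Derivation:
Bit 0: prefix='0' (no match yet)
Bit 1: prefix='00' -> emit 'j', reset
Bit 2: prefix='0' (no match yet)
Bit 3: prefix='01' -> emit 'g', reset
Bit 4: prefix='1' (no match yet)
Bit 5: prefix='10' -> emit 'm', reset
Bit 6: prefix='0' (no match yet)
Bit 7: prefix='00' -> emit 'j', reset
Bit 8: prefix='0' (no match yet)
Bit 9: prefix='01' -> emit 'g', reset
Bit 10: prefix='0' (no match yet)
Bit 11: prefix='01' -> emit 'g', reset
Bit 12: prefix='1' (no match yet)
Bit 13: prefix='10' -> emit 'm', reset
Bit 14: prefix='1' (no match yet)
Bit 15: prefix='10' -> emit 'm', reset
Bit 16: prefix='0' (no match yet)
Bit 17: prefix='00' -> emit 'j', reset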